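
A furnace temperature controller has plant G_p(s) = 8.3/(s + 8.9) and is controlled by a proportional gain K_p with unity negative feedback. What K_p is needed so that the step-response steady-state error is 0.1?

K_p = 9.65

For a type-0 loop with proportional control, e_ss = 1/(1 + K_p·G_p(0)).
G_p(0) = 0.9326. Require 1/(1 + K_p·0.9326) = 0.1, so 1 + 0.9326·K_p = 10.
K_p = (10 − 1)/0.9326 = 9.65.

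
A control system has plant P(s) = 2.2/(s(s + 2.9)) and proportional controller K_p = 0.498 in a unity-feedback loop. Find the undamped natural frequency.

ω_n = 1.05 rad/s

1 + K_p·P(s) = 0 gives s² + 2.9s + 1.096 = 0.
So ω_n² = 1.096 ⇒ ω_n = 1.047 rad/s, and ζ = 2.9/(2ω_n) = 1.39.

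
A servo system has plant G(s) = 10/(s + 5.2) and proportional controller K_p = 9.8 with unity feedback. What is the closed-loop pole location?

s = -103.2

Closed-loop transfer function: T(s) = K_p·G(s)/(1 + K_p·G(s)) = 98/(s + 5.2 + 98) = 98/(s + 103.2).
The closed-loop pole is at s = −103.2.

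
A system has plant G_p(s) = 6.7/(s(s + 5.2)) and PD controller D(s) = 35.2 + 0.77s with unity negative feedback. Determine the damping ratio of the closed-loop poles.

Forward path: (35.2 + 0.77s)·6.7/(s(s+5.2)). The closed-loop characteristic equation is s² + (5.2 + 6.7·0.77)s + 6.7·35.2 = 0.
That is s² + 10.36s + 235.8 = 0, so ω_n = 15.36 rad/s and ζ = 10.36/(2·15.36) = 0.3373.

ζ = 0.337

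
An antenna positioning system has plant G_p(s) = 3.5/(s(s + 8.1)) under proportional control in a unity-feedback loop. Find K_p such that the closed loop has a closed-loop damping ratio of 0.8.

K_p = 7.32

Closed-loop characteristic equation: s² + 8.1s + K_p·3.5 = 0.
So ω_n = √(3.5K_p) and 2ζω_n = 8.1, giving ζ = 8.1/(2√(3.5K_p)).
Setting ζ = 0.8: √(3.5K_p) = 8.1/(2·0.8) = 5.062, so K_p = 25.63/3.5 = 7.32.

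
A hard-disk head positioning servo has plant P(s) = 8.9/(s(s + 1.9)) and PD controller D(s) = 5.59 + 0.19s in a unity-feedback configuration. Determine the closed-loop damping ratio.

Forward path: (5.59 + 0.19s)·8.9/(s(s+1.9)). The closed-loop characteristic equation is s² + (1.9 + 8.9·0.19)s + 8.9·5.59 = 0.
That is s² + 3.591s + 49.75 = 0, so ω_n = 7.053 rad/s and ζ = 3.591/(2·7.053) = 0.2546.

ζ = 0.255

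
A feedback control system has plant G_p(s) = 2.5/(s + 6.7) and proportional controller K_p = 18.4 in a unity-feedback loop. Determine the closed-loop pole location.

s = -52.7

Closed-loop transfer function: T(s) = K_p·G_p(s)/(1 + K_p·G_p(s)) = 46/(s + 6.7 + 46) = 46/(s + 52.7).
The closed-loop pole is at s = −52.7.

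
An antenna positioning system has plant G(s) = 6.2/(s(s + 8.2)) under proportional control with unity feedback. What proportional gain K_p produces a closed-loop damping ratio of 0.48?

K_p = 11.8

Closed-loop characteristic equation: s² + 8.2s + K_p·6.2 = 0.
So ω_n = √(6.2K_p) and 2ζω_n = 8.2, giving ζ = 8.2/(2√(6.2K_p)).
Setting ζ = 0.48: √(6.2K_p) = 8.2/(2·0.48) = 8.542, so K_p = 72.96/6.2 = 11.8.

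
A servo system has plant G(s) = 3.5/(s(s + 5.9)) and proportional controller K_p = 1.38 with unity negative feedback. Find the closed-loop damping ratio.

ζ = 1.34

With unity feedback the closed-loop characteristic equation is s² + 5.9s + 1.38·3.5 = s² + 5.9s + 4.83 = 0.
Matching s² + 2ζω_n s + ω_n²: ω_n = √4.83 = 2.198 rad/s and 2ζω_n = 5.9, so ζ = 5.9/(2·2.198) = 1.34.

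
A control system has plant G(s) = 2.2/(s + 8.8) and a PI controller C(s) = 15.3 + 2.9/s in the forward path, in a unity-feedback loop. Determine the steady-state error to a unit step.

The open loop C(s)G(s) has a pole at the origin (type 1), so the static position error constant is infinite and e_ss = 1/(1+∞) = 0.

0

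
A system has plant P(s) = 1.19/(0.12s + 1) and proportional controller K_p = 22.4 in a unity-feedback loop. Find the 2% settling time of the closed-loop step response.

T_s ≈ 0.0174 s

Closed loop: T(s) = K_p·P/(1+K_p·P) = 26.66/(0.12s + 1 + 26.66), with pole at s = −(1 + 26.66)/0.12 = −230.5.
τ = 1/230.5 = 0.004339 s, so 2% settling time ≈ 4τ = 0.0174 s.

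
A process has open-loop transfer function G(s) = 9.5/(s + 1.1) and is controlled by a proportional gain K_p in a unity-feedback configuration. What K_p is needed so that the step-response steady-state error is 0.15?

K_p = 0.656

The loop is type 0, so e_ss(step) = 1/(1 + K_pos) with K_pos = K_p·G(0).
G(0) = 8.636. Require 1/(1 + K_p·8.636) = 0.15, so 1 + 8.636·K_p = 6.667.
K_p = (6.667 − 1)/8.636 = 0.656.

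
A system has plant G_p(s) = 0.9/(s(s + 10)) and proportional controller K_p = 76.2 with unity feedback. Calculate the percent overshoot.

9.26%

Closed-loop characteristic equation: s² + 10s + 68.58 = 0, so ω_n = 8.281 rad/s and ζ = 10/(2·8.281) = 0.6038.
%OS = 100·exp(−πζ/√(1−ζ²)) = 100·exp(−π·0.6038/√0.6355) = 9.26%.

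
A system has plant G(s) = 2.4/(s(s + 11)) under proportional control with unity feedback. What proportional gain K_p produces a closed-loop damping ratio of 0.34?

K_p = 109

Closed-loop characteristic equation: s² + 11s + K_p·2.4 = 0.
So ω_n = √(2.4K_p) and 2ζω_n = 11, giving ζ = 11/(2√(2.4K_p)).
Setting ζ = 0.34: √(2.4K_p) = 11/(2·0.34) = 16.18, so K_p = 261.7/2.4 = 109.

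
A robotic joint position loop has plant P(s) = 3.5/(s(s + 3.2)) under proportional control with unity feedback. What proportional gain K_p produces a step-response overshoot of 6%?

K_p = 1.64

From %OS = 100·exp(−πζ/√(1−ζ²)) = 6%, ζ = −ln(0.06)/√(π²+ln²(0.06)) = 0.6671.
Characteristic equation s² + 3.2s + 3.5K_p = 0 gives ζ = 3.2/(2√(3.5K_p)).
Setting ζ = 0.6671: √(3.5K_p) = 3.2/(2·0.6671) = 2.398, so K_p = 5.752/3.5 = 1.64.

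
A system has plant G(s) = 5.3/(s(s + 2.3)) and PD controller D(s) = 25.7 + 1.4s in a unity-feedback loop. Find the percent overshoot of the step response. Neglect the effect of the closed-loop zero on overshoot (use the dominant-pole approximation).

23.7%

Forward path: (25.7 + 1.4s)·5.3/(s(s+2.3)). The closed-loop characteristic equation is s² + (2.3 + 5.3·1.4)s + 5.3·25.7 = 0.
That is s² + 9.72s + 136.2 = 0, so ω_n = 11.67 rad/s and ζ = 9.72/(2·11.67) = 0.4164.
%OS = 100·exp(−πζ/√(1−ζ²)) = 23.7%.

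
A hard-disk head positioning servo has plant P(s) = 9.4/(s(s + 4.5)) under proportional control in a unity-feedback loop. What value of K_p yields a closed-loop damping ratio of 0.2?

Closed-loop characteristic equation: s² + 4.5s + K_p·9.4 = 0.
So ω_n = √(9.4K_p) and 2ζω_n = 4.5, giving ζ = 4.5/(2√(9.4K_p)).
Setting ζ = 0.2: √(9.4K_p) = 4.5/(2·0.2) = 11.25, so K_p = 126.6/9.4 = 13.5.

K_p = 13.5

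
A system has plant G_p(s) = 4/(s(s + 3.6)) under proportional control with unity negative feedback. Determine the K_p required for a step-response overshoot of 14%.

From %OS = 100·exp(−πζ/√(1−ζ²)) = 14%, ζ = −ln(0.14)/√(π²+ln²(0.14)) = 0.5305.
Characteristic equation s² + 3.6s + 4K_p = 0 gives ζ = 3.6/(2√(4K_p)).
Setting ζ = 0.5305: √(4K_p) = 3.6/(2·0.5305) = 3.393, so K_p = 11.51/4 = 2.88.

K_p = 2.88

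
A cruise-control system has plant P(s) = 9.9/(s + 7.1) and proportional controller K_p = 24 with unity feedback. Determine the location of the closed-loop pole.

Closed-loop transfer function: T(s) = K_p·P(s)/(1 + K_p·P(s)) = 237.6/(s + 7.1 + 237.6) = 237.6/(s + 244.7).
The closed-loop pole is at s = −244.7.

s = -244.7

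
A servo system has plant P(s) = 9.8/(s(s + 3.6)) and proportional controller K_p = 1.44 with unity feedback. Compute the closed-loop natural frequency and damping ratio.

ω_n = 3.76 rad/s, ζ = 0.479

The closed-loop denominator is s(s+3.6) + 1.44·9.8 = s² + 3.6s + 14.11.
Matching s² + 2ζω_n s + ω_n²: ω_n = √14.11 = 3.757 rad/s and 2ζω_n = 3.6, so ζ = 3.6/(2·3.757) = 0.479.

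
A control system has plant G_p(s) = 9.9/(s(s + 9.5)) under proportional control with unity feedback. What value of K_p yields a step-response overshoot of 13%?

From %OS = 100·exp(−πζ/√(1−ζ²)) = 13%, ζ = −ln(0.13)/√(π²+ln²(0.13)) = 0.5446.
Characteristic equation s² + 9.5s + 9.9K_p = 0 gives ζ = 9.5/(2√(9.9K_p)).
Setting ζ = 0.5446: √(9.9K_p) = 9.5/(2·0.5446) = 8.721, so K_p = 76.06/9.9 = 7.68.

K_p = 7.68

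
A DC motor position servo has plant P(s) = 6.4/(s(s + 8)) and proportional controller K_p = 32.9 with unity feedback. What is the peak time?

T_p = 0.225 s

From 1 + K_pP(s) = 0: s² + 8s + 210.6 = 0 ⇒ ω_n = 14.51, ζ = 0.2757.
Damped frequency ω_d = ω_n√(1−ζ²) = 13.95 rad/s, so peak time T_p = π/ω_d = 0.225 s.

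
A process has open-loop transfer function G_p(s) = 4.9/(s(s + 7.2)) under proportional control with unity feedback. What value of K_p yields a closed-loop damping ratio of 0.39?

K_p = 17.4

Closed-loop characteristic equation: s² + 7.2s + K_p·4.9 = 0.
So ω_n = √(4.9K_p) and 2ζω_n = 7.2, giving ζ = 7.2/(2√(4.9K_p)).
Setting ζ = 0.39: √(4.9K_p) = 7.2/(2·0.39) = 9.231, so K_p = 85.21/4.9 = 17.4.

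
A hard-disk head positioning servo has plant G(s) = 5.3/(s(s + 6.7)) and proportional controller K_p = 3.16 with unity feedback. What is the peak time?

T_p = 1.34 s

The closed-loop denominator s² + 6.7s + 16.75 gives ω_n = √16.75 = 4.092 and ζ = 6.7/(2ω_n) = 0.8186.
Damped frequency ω_d = ω_n√(1−ζ²) = 2.351 rad/s, so peak time T_p = π/ω_d = 1.34 s.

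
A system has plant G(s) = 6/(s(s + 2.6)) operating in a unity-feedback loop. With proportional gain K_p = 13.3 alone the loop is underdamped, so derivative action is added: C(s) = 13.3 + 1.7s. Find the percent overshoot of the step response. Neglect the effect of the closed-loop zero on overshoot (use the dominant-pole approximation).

3.97%

Forward path: (13.3 + 1.7s)·6/(s(s+2.6)). The closed-loop characteristic equation is s² + (2.6 + 6·1.7)s + 6·13.3 = 0.
That is s² + 12.8s + 79.8 = 0, so ω_n = 8.933 rad/s and ζ = 12.8/(2·8.933) = 0.7164.
%OS = 100·exp(−πζ/√(1−ζ²)) = 3.97%.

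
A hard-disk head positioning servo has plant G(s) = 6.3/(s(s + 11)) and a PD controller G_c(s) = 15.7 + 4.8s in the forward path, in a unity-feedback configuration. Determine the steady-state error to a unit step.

The open loop G_c(s)G(s) has a pole at the origin (type 1), so the static position error constant is infinite and e_ss = 1/(1+∞) = 0.

0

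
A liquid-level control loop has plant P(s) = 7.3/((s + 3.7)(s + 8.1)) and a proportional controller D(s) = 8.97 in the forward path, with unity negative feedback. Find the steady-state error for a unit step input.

0.314

The loop is type 0. Static position error constant K_pos = D(0)·P(0) = 8.97·0.2436 = 2.185.
Steady-state error to a unit step: e_ss = 1/(1+K_pos) = 1/3.185 = 0.314.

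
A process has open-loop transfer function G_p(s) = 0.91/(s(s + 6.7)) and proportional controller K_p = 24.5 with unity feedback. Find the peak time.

T_p = 0.944 s

Closed-loop characteristic equation: s² + 6.7s + 22.3 = 0, so ω_n = 4.722 rad/s and ζ = 6.7/(2·4.722) = 0.7095.
Damped frequency ω_d = ω_n√(1−ζ²) = 3.328 rad/s, so peak time T_p = π/ω_d = 0.944 s.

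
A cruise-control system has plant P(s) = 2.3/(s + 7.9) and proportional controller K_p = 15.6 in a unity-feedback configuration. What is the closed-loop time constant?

Closed-loop transfer function: T(s) = K_p·P(s)/(1 + K_p·P(s)) = 35.88/(s + 7.9 + 35.88) = 35.88/(s + 43.78).
Time constant τ = 1/43.78 = 0.0228 s.

τ = 0.0228 s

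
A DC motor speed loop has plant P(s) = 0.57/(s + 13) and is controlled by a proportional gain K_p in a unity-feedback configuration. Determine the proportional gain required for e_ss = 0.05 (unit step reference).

K_p = 433

Steady-state error for a unit step on this type-0 loop is 1/(1 + K_p·P(0)).
P(0) = 0.04385. Require 1/(1 + K_p·0.04385) = 0.05, so 1 + 0.04385·K_p = 20.
K_p = (20 − 1)/0.04385 = 433.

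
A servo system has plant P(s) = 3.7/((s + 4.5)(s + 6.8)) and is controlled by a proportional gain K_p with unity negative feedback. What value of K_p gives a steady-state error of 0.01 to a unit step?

K_p = 819

The loop is type 0, so e_ss(step) = 1/(1 + K_pos) with K_pos = K_p·P(0).
P(0) = 0.1209. Require 1/(1 + K_p·0.1209) = 0.01, so 1 + 0.1209·K_p = 100.
K_p = (100 − 1)/0.1209 = 819.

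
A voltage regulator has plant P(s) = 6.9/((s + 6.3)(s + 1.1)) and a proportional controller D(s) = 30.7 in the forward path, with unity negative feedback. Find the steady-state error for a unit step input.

0.0317

The loop is type 0. Static position error constant K_pos = D(0)·P(0) = 30.7·0.9957 = 30.57.
Steady-state error to a unit step: e_ss = 1/(1+K_pos) = 1/31.57 = 0.0317.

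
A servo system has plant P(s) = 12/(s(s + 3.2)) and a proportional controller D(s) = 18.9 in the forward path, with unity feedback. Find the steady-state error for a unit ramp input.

0.0141

The loop has one pole at the origin (type 1). Velocity error constant K_v = lim_{s→0} s·D(s)P(s) = 18.9·12/3.2 = 70.87.
Steady-state error to a unit ramp: e_ss = 1/K_v = 0.0141.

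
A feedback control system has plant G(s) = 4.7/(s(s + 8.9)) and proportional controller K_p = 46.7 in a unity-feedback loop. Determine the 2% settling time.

The closed-loop denominator s² + 8.9s + 219.5 gives ω_n = √219.5 = 14.82 and ζ = 8.9/(2ω_n) = 0.3004.
2% settling time T_s ≈ 4/(ζω_n) = 4/4.45 = 0.899 s.

T_s ≈ 0.899 s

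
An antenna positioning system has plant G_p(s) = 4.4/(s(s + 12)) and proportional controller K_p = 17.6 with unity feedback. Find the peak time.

T_p = 0.488 s

The closed-loop denominator s² + 12s + 77.44 gives ω_n = √77.44 = 8.8 and ζ = 12/(2ω_n) = 0.6818.
Damped frequency ω_d = ω_n√(1−ζ²) = 6.437 rad/s, so peak time T_p = π/ω_d = 0.488 s.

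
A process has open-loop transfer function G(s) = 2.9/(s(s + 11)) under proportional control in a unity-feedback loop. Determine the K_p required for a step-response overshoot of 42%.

From %OS = 100·exp(−πζ/√(1−ζ²)) = 42%, ζ = −ln(0.42)/√(π²+ln²(0.42)) = 0.2662.
Characteristic equation s² + 11s + 2.9K_p = 0 gives ζ = 11/(2√(2.9K_p)).
Setting ζ = 0.2662: √(2.9K_p) = 11/(2·0.2662) = 20.66, so K_p = 427/2.9 = 147.

K_p = 147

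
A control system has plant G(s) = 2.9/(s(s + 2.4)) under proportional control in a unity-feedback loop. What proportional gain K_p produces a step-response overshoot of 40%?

From %OS = 100·exp(−πζ/√(1−ζ²)) = 40%, ζ = −ln(0.4)/√(π²+ln²(0.4)) = 0.28.
Characteristic equation s² + 2.4s + 2.9K_p = 0 gives ζ = 2.4/(2√(2.9K_p)).
Setting ζ = 0.28: √(2.9K_p) = 2.4/(2·0.28) = 4.286, so K_p = 18.37/2.9 = 6.33.

K_p = 6.33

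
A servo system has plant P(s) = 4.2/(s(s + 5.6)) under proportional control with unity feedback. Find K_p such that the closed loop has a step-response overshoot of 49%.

From %OS = 100·exp(−πζ/√(1−ζ²)) = 49%, ζ = −ln(0.49)/√(π²+ln²(0.49)) = 0.2214.
Characteristic equation s² + 5.6s + 4.2K_p = 0 gives ζ = 5.6/(2√(4.2K_p)).
Setting ζ = 0.2214: √(4.2K_p) = 5.6/(2·0.2214) = 12.65, so K_p = 159.9/4.2 = 38.1.

K_p = 38.1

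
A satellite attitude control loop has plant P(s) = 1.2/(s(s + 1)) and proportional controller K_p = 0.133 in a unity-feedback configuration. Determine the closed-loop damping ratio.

1 + K_p·P(s) = 0 gives s² + 1s + 0.1596 = 0.
So ω_n² = 0.1596 ⇒ ω_n = 0.3995 rad/s, and ζ = 1/(2ω_n) = 1.25.

ζ = 1.25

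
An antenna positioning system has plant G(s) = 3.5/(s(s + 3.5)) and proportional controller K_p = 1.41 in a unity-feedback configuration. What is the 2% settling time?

T_s ≈ 2.29 s

From 1 + K_pG(s) = 0: s² + 3.5s + 4.935 = 0 ⇒ ω_n = 2.221, ζ = 0.7878.
2% settling time T_s ≈ 4/(ζω_n) = 4/1.75 = 2.29 s.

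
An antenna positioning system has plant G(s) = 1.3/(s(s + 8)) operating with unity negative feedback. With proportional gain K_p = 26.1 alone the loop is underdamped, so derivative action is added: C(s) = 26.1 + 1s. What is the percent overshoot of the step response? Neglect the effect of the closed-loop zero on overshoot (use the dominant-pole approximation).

1.55%

Forward path: (26.1 + 1s)·1.3/(s(s+8)). The closed-loop characteristic equation is s² + (8 + 1.3·1)s + 1.3·26.1 = 0.
That is s² + 9.3s + 33.93 = 0, so ω_n = 5.825 rad/s and ζ = 9.3/(2·5.825) = 0.7983.
%OS = 100·exp(−πζ/√(1−ζ²)) = 1.55%.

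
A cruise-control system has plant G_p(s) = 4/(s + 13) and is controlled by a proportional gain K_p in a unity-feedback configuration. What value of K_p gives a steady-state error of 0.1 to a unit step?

K_p = 29.2

The loop is type 0, so e_ss(step) = 1/(1 + K_pos) with K_pos = K_p·G_p(0).
G_p(0) = 0.3077. Require 1/(1 + K_p·0.3077) = 0.1, so 1 + 0.3077·K_p = 10.
K_p = (10 − 1)/0.3077 = 29.2.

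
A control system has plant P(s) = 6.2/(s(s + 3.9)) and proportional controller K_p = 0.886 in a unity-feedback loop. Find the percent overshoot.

The closed-loop denominator s² + 3.9s + 5.493 gives ω_n = √5.493 = 2.344 and ζ = 3.9/(2ω_n) = 0.832.
%OS = 100·exp(−πζ/√(1−ζ²)) = 100·exp(−π·0.832/√0.3078) = 0.899%.

0.899%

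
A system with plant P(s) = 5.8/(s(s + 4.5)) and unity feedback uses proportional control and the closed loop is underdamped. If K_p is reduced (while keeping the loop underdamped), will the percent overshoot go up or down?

ζ = 4.5/(2√(5.8K_p)) rises as K_p falls; higher damping means less overshoot.

decrease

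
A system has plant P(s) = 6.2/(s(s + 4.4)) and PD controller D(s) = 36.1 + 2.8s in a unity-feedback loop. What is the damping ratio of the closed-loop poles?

Forward path: (36.1 + 2.8s)·6.2/(s(s+4.4)). The closed-loop characteristic equation is s² + (4.4 + 6.2·2.8)s + 6.2·36.1 = 0.
That is s² + 21.76s + 223.8 = 0, so ω_n = 14.96 rad/s and ζ = 21.76/(2·14.96) = 0.7272.

ζ = 0.727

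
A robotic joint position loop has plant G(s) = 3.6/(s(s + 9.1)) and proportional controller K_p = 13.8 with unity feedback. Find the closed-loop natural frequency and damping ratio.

ω_n = 7.05 rad/s, ζ = 0.646

1 + K_p·G(s) = 0 gives s² + 9.1s + 49.68 = 0.
So ω_n² = 49.68 ⇒ ω_n = 7.048 rad/s, and ζ = 9.1/(2ω_n) = 0.646.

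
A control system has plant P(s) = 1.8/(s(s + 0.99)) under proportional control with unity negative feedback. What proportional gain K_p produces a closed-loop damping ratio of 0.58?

Closed-loop characteristic equation: s² + 0.99s + K_p·1.8 = 0.
So ω_n = √(1.8K_p) and 2ζω_n = 0.99, giving ζ = 0.99/(2√(1.8K_p)).
Setting ζ = 0.58: √(1.8K_p) = 0.99/(2·0.58) = 0.8534, so K_p = 0.7284/1.8 = 0.405.

K_p = 0.405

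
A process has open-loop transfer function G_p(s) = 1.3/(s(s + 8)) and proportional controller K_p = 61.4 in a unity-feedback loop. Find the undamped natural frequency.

ω_n = 8.93 rad/s

1 + K_p·G_p(s) = 0 gives s² + 8s + 79.82 = 0.
So ω_n² = 79.82 ⇒ ω_n = 8.934 rad/s, and ζ = 8/(2ω_n) = 0.448.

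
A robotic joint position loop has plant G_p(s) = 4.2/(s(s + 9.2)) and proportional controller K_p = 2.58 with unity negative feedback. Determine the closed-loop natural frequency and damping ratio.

With unity feedback the closed-loop characteristic equation is s² + 9.2s + 2.58·4.2 = s² + 9.2s + 10.84 = 0.
So ω_n² = 10.84 ⇒ ω_n = 3.292 rad/s, and ζ = 9.2/(2ω_n) = 1.4.

ω_n = 3.29 rad/s, ζ = 1.4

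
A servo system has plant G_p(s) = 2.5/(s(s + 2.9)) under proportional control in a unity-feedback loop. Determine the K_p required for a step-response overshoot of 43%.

From %OS = 100·exp(−πζ/√(1−ζ²)) = 43%, ζ = −ln(0.43)/√(π²+ln²(0.43)) = 0.2594.
Characteristic equation s² + 2.9s + 2.5K_p = 0 gives ζ = 2.9/(2√(2.5K_p)).
Setting ζ = 0.2594: √(2.5K_p) = 2.9/(2·0.2594) = 5.589, so K_p = 31.24/2.5 = 12.5.

K_p = 12.5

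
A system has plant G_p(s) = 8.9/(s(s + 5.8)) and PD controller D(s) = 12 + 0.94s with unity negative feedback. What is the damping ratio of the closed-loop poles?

Forward path: (12 + 0.94s)·8.9/(s(s+5.8)). The closed-loop characteristic equation is s² + (5.8 + 8.9·0.94)s + 8.9·12 = 0.
That is s² + 14.17s + 106.8 = 0, so ω_n = 10.33 rad/s and ζ = 14.17/(2·10.33) = 0.6854.

ζ = 0.685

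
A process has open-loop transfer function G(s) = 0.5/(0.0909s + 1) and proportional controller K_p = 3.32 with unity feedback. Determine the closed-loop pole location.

Closed loop: T(s) = K_p·G/(1+K_p·G) = 1.66/(0.0909s + 1 + 1.66), with pole at s = −(1 + 1.66)/0.0909 = −29.26.

s = -29.26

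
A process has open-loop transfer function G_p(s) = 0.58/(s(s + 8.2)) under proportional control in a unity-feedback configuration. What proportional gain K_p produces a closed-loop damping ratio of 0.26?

K_p = 429

Closed-loop characteristic equation: s² + 8.2s + K_p·0.58 = 0.
So ω_n = √(0.58K_p) and 2ζω_n = 8.2, giving ζ = 8.2/(2√(0.58K_p)).
Setting ζ = 0.26: √(0.58K_p) = 8.2/(2·0.26) = 15.77, so K_p = 248.7/0.58 = 429.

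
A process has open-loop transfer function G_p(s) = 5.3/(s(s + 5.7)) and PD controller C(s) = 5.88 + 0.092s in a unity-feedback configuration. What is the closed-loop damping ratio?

Forward path: (5.88 + 0.092s)·5.3/(s(s+5.7)). The closed-loop characteristic equation is s² + (5.7 + 5.3·0.092)s + 5.3·5.88 = 0.
That is s² + 6.188s + 31.16 = 0, so ω_n = 5.582 rad/s and ζ = 6.188/(2·5.582) = 0.5542.

ζ = 0.554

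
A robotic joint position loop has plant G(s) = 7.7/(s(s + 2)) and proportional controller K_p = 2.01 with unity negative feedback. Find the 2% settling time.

T_s ≈ 4 s

From 1 + K_pG(s) = 0: s² + 2s + 15.48 = 0 ⇒ ω_n = 3.934, ζ = 0.2542.
2% settling time T_s ≈ 4/(ζω_n) = 4/1 = 4 s.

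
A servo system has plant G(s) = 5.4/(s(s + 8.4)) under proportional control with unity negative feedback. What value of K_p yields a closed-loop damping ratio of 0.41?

Closed-loop characteristic equation: s² + 8.4s + K_p·5.4 = 0.
So ω_n = √(5.4K_p) and 2ζω_n = 8.4, giving ζ = 8.4/(2√(5.4K_p)).
Setting ζ = 0.41: √(5.4K_p) = 8.4/(2·0.41) = 10.24, so K_p = 104.9/5.4 = 19.4.

K_p = 19.4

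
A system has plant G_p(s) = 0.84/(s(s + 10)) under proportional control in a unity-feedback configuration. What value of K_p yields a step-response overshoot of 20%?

From %OS = 100·exp(−πζ/√(1−ζ²)) = 20%, ζ = −ln(0.2)/√(π²+ln²(0.2)) = 0.4559.
Characteristic equation s² + 10s + 0.84K_p = 0 gives ζ = 10/(2√(0.84K_p)).
Setting ζ = 0.4559: √(0.84K_p) = 10/(2·0.4559) = 10.97, so K_p = 120.3/0.84 = 143.

K_p = 143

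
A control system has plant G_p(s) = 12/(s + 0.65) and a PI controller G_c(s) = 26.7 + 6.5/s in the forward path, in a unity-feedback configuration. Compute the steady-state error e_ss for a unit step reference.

The open loop G_c(s)G_p(s) has a pole at the origin (type 1), so the static position error constant is infinite and e_ss = 1/(1+∞) = 0.

0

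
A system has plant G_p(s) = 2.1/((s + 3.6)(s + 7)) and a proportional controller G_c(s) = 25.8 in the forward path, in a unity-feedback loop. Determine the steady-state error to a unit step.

0.317

The loop is type 0. Static position error constant K_pos = G_c(0)·G_p(0) = 25.8·0.08333 = 2.15.
Steady-state error to a unit step: e_ss = 1/(1+K_pos) = 1/3.15 = 0.317.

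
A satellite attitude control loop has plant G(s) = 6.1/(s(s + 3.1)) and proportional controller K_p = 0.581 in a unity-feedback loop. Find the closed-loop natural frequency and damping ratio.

The closed-loop denominator is s(s+3.1) + 0.581·6.1 = s² + 3.1s + 3.544.
Matching s² + 2ζω_n s + ω_n²: ω_n = √3.544 = 1.883 rad/s and 2ζω_n = 3.1, so ζ = 3.1/(2·1.883) = 0.823.

ω_n = 1.88 rad/s, ζ = 0.823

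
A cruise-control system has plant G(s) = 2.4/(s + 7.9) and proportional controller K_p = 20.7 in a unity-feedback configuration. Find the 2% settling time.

Closed-loop transfer function: T(s) = K_p·G(s)/(1 + K_p·G(s)) = 49.68/(s + 7.9 + 49.68) = 49.68/(s + 57.58).
Time constant τ = 1/57.58 = 0.01737 s, so the 2% settling time is about 4τ = 0.0695 s.

T_s ≈ 0.0695 s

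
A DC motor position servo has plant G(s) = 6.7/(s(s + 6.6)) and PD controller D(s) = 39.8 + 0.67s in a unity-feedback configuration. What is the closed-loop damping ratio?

Forward path: (39.8 + 0.67s)·6.7/(s(s+6.6)). The closed-loop characteristic equation is s² + (6.6 + 6.7·0.67)s + 6.7·39.8 = 0.
That is s² + 11.09s + 266.7 = 0, so ω_n = 16.33 rad/s and ζ = 11.09/(2·16.33) = 0.3395.

ζ = 0.34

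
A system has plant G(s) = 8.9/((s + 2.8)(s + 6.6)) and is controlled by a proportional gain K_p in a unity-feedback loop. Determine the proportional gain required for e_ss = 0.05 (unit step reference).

K_p = 39.5

The loop is type 0, so e_ss(step) = 1/(1 + K_pos) with K_pos = K_p·G(0).
G(0) = 0.4816. Require 1/(1 + K_p·0.4816) = 0.05, so 1 + 0.4816·K_p = 20.
K_p = (20 − 1)/0.4816 = 39.5.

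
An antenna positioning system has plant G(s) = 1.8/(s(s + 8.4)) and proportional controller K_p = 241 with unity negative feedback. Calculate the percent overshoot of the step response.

From 1 + K_pG(s) = 0: s² + 8.4s + 433.8 = 0 ⇒ ω_n = 20.83, ζ = 0.2017.
%OS = 100·exp(−πζ/√(1−ζ²)) = 100·exp(−π·0.2017/√0.9593) = 52.4%.

52.4%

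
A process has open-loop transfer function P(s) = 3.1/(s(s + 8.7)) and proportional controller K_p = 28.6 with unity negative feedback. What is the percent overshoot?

Closed-loop characteristic equation: s² + 8.7s + 88.66 = 0, so ω_n = 9.416 rad/s and ζ = 8.7/(2·9.416) = 0.462.
%OS = 100·exp(−πζ/√(1−ζ²)) = 100·exp(−π·0.462/√0.7866) = 19.5%.

19.5%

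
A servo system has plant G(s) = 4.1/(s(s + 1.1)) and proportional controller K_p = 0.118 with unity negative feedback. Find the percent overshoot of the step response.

Closed-loop characteristic equation: s² + 1.1s + 0.4838 = 0, so ω_n = 0.6956 rad/s and ζ = 1.1/(2·0.6956) = 0.7907.
%OS = 100·exp(−πζ/√(1−ζ²)) = 100·exp(−π·0.7907/√0.3747) = 1.73%.

1.73%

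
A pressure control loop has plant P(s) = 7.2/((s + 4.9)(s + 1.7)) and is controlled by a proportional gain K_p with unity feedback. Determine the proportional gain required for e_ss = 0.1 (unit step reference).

K_p = 10.4

The loop is type 0, so e_ss(step) = 1/(1 + K_pos) with K_pos = K_p·P(0).
P(0) = 0.8643. Require 1/(1 + K_p·0.8643) = 0.1, so 1 + 0.8643·K_p = 10.
K_p = (10 − 1)/0.8643 = 10.4.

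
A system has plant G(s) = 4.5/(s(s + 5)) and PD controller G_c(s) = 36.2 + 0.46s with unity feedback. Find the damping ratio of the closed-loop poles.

ζ = 0.277

Forward path: (36.2 + 0.46s)·4.5/(s(s+5)). The closed-loop characteristic equation is s² + (5 + 4.5·0.46)s + 4.5·36.2 = 0.
That is s² + 7.07s + 162.9 = 0, so ω_n = 12.76 rad/s and ζ = 7.07/(2·12.76) = 0.277.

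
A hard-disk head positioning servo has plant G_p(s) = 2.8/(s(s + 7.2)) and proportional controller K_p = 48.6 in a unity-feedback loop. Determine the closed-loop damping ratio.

ζ = 0.309

The closed-loop denominator is s(s+7.2) + 48.6·2.8 = s² + 7.2s + 136.1.
Matching s² + 2ζω_n s + ω_n²: ω_n = √136.1 = 11.67 rad/s and 2ζω_n = 7.2, so ζ = 7.2/(2·11.67) = 0.309.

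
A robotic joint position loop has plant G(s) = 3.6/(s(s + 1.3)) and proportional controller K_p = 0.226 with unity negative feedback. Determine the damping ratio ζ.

ζ = 0.721

With unity feedback the closed-loop characteristic equation is s² + 1.3s + 0.226·3.6 = s² + 1.3s + 0.8136 = 0.
Matching s² + 2ζω_n s + ω_n²: ω_n = √0.8136 = 0.902 rad/s and 2ζω_n = 1.3, so ζ = 1.3/(2·0.902) = 0.721.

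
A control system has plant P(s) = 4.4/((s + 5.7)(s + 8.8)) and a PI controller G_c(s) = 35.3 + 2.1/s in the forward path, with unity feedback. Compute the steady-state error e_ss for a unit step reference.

The open loop G_c(s)P(s) has a pole at the origin (type 1), so the static position error constant is infinite and e_ss = 1/(1+∞) = 0.

0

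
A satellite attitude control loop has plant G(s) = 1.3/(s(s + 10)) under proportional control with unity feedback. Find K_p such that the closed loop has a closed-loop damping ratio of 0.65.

Closed-loop characteristic equation: s² + 10s + K_p·1.3 = 0.
So ω_n = √(1.3K_p) and 2ζω_n = 10, giving ζ = 10/(2√(1.3K_p)).
Setting ζ = 0.65: √(1.3K_p) = 10/(2·0.65) = 7.692, so K_p = 59.17/1.3 = 45.5.

K_p = 45.5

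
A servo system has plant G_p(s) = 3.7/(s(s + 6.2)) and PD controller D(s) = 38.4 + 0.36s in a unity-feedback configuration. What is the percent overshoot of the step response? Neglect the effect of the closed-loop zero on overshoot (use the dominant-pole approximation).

Forward path: (38.4 + 0.36s)·3.7/(s(s+6.2)). The closed-loop characteristic equation is s² + (6.2 + 3.7·0.36)s + 3.7·38.4 = 0.
That is s² + 7.532s + 142.1 = 0, so ω_n = 11.92 rad/s and ζ = 7.532/(2·11.92) = 0.3159.
%OS = 100·exp(−πζ/√(1−ζ²)) = 35.1%.

35.1%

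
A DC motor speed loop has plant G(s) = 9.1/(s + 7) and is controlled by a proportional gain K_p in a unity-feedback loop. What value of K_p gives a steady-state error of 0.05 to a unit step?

For a type-0 loop with proportional control, e_ss = 1/(1 + K_p·G(0)).
G(0) = 1.3. Require 1/(1 + K_p·1.3) = 0.05, so 1 + 1.3·K_p = 20.
K_p = (20 − 1)/1.3 = 14.6.

K_p = 14.6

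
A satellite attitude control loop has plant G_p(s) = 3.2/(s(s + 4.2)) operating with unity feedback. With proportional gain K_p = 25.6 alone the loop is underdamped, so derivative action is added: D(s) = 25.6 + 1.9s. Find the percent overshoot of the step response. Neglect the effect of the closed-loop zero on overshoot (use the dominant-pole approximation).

Forward path: (25.6 + 1.9s)·3.2/(s(s+4.2)). The closed-loop characteristic equation is s² + (4.2 + 3.2·1.9)s + 3.2·25.6 = 0.
That is s² + 10.28s + 81.92 = 0, so ω_n = 9.051 rad/s and ζ = 10.28/(2·9.051) = 0.5679.
%OS = 100·exp(−πζ/√(1−ζ²)) = 11.4%.

11.4%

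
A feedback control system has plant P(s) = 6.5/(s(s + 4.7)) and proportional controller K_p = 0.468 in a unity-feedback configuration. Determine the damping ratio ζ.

With unity feedback the closed-loop characteristic equation is s² + 4.7s + 0.468·6.5 = s² + 4.7s + 3.042 = 0.
So ω_n² = 3.042 ⇒ ω_n = 1.744 rad/s, and ζ = 4.7/(2ω_n) = 1.35.

ζ = 1.35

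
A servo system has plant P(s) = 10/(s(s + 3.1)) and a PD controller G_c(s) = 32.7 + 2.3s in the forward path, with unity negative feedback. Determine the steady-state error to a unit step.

0

The open loop G_c(s)P(s) has a pole at the origin (type 1), so the static position error constant is infinite and e_ss = 1/(1+∞) = 0.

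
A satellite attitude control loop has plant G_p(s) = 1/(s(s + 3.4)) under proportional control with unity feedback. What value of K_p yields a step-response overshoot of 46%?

From %OS = 100·exp(−πζ/√(1−ζ²)) = 46%, ζ = −ln(0.46)/√(π²+ln²(0.46)) = 0.24.
Characteristic equation s² + 3.4s + 1K_p = 0 gives ζ = 3.4/(2√(1K_p)).
Setting ζ = 0.24: √(1K_p) = 3.4/(2·0.24) = 7.085, so K_p = 50.19/1 = 50.2.

K_p = 50.2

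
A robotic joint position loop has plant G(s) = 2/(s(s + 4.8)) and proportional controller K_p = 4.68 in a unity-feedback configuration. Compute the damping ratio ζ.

ζ = 0.784

With unity feedback the closed-loop characteristic equation is s² + 4.8s + 4.68·2 = s² + 4.8s + 9.36 = 0.
Matching s² + 2ζω_n s + ω_n²: ω_n = √9.36 = 3.059 rad/s and 2ζω_n = 4.8, so ζ = 4.8/(2·3.059) = 0.784.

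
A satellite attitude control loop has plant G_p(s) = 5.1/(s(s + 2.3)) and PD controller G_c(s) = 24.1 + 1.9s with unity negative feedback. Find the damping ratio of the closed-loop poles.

Forward path: (24.1 + 1.9s)·5.1/(s(s+2.3)). The closed-loop characteristic equation is s² + (2.3 + 5.1·1.9)s + 5.1·24.1 = 0.
That is s² + 11.99s + 122.9 = 0, so ω_n = 11.09 rad/s and ζ = 11.99/(2·11.09) = 0.5407.

ζ = 0.541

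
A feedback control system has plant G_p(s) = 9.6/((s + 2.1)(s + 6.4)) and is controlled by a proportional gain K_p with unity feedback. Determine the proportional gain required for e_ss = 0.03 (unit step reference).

K_p = 45.3

For a type-0 loop with proportional control, e_ss = 1/(1 + K_p·G_p(0)).
G_p(0) = 0.7143. Require 1/(1 + K_p·0.7143) = 0.03, so 1 + 0.7143·K_p = 33.33.
K_p = (33.33 − 1)/0.7143 = 45.3.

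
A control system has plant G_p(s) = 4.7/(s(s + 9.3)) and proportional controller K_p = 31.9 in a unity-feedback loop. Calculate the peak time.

T_p = 0.277 s

From 1 + K_pG_p(s) = 0: s² + 9.3s + 149.9 = 0 ⇒ ω_n = 12.24, ζ = 0.3798.
Damped frequency ω_d = ω_n√(1−ζ²) = 11.33 rad/s, so peak time T_p = π/ω_d = 0.277 s.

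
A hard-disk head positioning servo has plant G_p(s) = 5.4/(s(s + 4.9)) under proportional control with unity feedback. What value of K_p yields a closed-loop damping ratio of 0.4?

K_p = 6.95

Closed-loop characteristic equation: s² + 4.9s + K_p·5.4 = 0.
So ω_n = √(5.4K_p) and 2ζω_n = 4.9, giving ζ = 4.9/(2√(5.4K_p)).
Setting ζ = 0.4: √(5.4K_p) = 4.9/(2·0.4) = 6.125, so K_p = 37.52/5.4 = 6.95.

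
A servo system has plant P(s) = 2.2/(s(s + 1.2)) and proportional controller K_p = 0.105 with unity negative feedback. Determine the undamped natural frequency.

ω_n = 0.481 rad/s

1 + K_p·P(s) = 0 gives s² + 1.2s + 0.231 = 0.
Matching s² + 2ζω_n s + ω_n²: ω_n = √0.231 = 0.4806 rad/s and 2ζω_n = 1.2, so ζ = 1.2/(2·0.4806) = 1.25.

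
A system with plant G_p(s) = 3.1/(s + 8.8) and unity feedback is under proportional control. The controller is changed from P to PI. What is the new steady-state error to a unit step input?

0

Adding integral action puts a pole at s = 0 in the forward path, raising the system type to 1; a type-1 loop has zero steady-state error to a step.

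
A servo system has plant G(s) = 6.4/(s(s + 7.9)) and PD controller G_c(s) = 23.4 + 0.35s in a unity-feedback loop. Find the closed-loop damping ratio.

ζ = 0.414

Forward path: (23.4 + 0.35s)·6.4/(s(s+7.9)). The closed-loop characteristic equation is s² + (7.9 + 6.4·0.35)s + 6.4·23.4 = 0.
That is s² + 10.14s + 149.8 = 0, so ω_n = 12.24 rad/s and ζ = 10.14/(2·12.24) = 0.4143.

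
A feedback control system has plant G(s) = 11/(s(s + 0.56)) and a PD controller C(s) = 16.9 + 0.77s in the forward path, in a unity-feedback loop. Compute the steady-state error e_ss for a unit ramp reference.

The loop has one pole at the origin (type 1). Velocity error constant K_v = lim_{s→0} s·C(s)G(s) = 16.9·11/0.56 = 332.
Steady-state error to a unit ramp: e_ss = 1/K_v = 0.00301.

0.00301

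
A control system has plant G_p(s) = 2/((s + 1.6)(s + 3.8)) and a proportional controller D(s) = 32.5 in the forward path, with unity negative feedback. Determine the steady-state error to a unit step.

0.0855

The loop is type 0. Static position error constant K_pos = D(0)·G_p(0) = 32.5·0.3289 = 10.69.
Steady-state error to a unit step: e_ss = 1/(1+K_pos) = 1/11.69 = 0.0855.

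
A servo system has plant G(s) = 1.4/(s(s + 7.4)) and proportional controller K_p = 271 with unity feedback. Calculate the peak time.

The closed-loop denominator s² + 7.4s + 379.4 gives ω_n = √379.4 = 19.48 and ζ = 7.4/(2ω_n) = 0.19.
Damped frequency ω_d = ω_n√(1−ζ²) = 19.12 rad/s, so peak time T_p = π/ω_d = 0.164 s.

T_p = 0.164 s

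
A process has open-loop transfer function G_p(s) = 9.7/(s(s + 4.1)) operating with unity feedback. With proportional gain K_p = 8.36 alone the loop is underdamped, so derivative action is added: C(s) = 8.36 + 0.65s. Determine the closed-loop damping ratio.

Forward path: (8.36 + 0.65s)·9.7/(s(s+4.1)). The closed-loop characteristic equation is s² + (4.1 + 9.7·0.65)s + 9.7·8.36 = 0.
That is s² + 10.4s + 81.09 = 0, so ω_n = 9.005 rad/s and ζ = 10.4/(2·9.005) = 0.5777.

ζ = 0.578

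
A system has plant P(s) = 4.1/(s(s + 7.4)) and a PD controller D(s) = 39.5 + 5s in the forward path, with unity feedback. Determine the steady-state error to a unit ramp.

The loop has one pole at the origin (type 1). Velocity error constant K_v = lim_{s→0} s·D(s)P(s) = 39.5·4.1/7.4 = 21.89.
Steady-state error to a unit ramp: e_ss = 1/K_v = 0.0457.

0.0457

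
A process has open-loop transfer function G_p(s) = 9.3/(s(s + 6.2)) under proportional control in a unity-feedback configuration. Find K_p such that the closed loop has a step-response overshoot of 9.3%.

K_p = 2.84

From %OS = 100·exp(−πζ/√(1−ζ²)) = 9.3%, ζ = −ln(0.093)/√(π²+ln²(0.093)) = 0.6031.
Characteristic equation s² + 6.2s + 9.3K_p = 0 gives ζ = 6.2/(2√(9.3K_p)).
Setting ζ = 0.6031: √(9.3K_p) = 6.2/(2·0.6031) = 5.14, so K_p = 26.42/9.3 = 2.84.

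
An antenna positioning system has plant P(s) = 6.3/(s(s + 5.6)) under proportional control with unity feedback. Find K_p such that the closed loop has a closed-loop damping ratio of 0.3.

Closed-loop characteristic equation: s² + 5.6s + K_p·6.3 = 0.
So ω_n = √(6.3K_p) and 2ζω_n = 5.6, giving ζ = 5.6/(2√(6.3K_p)).
Setting ζ = 0.3: √(6.3K_p) = 5.6/(2·0.3) = 9.333, so K_p = 87.11/6.3 = 13.8.

K_p = 13.8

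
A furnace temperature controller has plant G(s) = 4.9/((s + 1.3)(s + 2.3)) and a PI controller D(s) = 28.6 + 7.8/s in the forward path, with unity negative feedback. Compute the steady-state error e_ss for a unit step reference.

The open loop D(s)G(s) has a pole at the origin (type 1), so the static position error constant is infinite and e_ss = 1/(1+∞) = 0.

0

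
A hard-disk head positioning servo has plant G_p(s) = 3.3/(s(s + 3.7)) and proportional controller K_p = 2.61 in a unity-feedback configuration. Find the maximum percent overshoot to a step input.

7.8%

From 1 + K_pG_p(s) = 0: s² + 3.7s + 8.613 = 0 ⇒ ω_n = 2.935, ζ = 0.6304.
%OS = 100·exp(−πζ/√(1−ζ²)) = 100·exp(−π·0.6304/√0.6026) = 7.8%.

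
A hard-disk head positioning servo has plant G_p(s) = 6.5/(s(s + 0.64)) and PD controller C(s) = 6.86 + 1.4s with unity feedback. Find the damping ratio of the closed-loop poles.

Forward path: (6.86 + 1.4s)·6.5/(s(s+0.64)). The closed-loop characteristic equation is s² + (0.64 + 6.5·1.4)s + 6.5·6.86 = 0.
That is s² + 9.74s + 44.59 = 0, so ω_n = 6.678 rad/s and ζ = 9.74/(2·6.678) = 0.7293.

ζ = 0.729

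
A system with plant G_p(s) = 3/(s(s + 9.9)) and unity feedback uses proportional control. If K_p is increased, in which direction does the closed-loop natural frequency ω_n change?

increase

ω_n = √(3·K_p), which grows with K_p.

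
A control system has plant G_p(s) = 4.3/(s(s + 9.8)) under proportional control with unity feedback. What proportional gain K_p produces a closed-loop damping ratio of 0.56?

K_p = 17.8

Closed-loop characteristic equation: s² + 9.8s + K_p·4.3 = 0.
So ω_n = √(4.3K_p) and 2ζω_n = 9.8, giving ζ = 9.8/(2√(4.3K_p)).
Setting ζ = 0.56: √(4.3K_p) = 9.8/(2·0.56) = 8.75, so K_p = 76.56/4.3 = 17.8.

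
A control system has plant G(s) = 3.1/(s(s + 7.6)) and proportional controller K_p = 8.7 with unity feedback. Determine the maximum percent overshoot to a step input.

3.43%

From 1 + K_pG(s) = 0: s² + 7.6s + 26.97 = 0 ⇒ ω_n = 5.193, ζ = 0.7317.
%OS = 100·exp(−πζ/√(1−ζ²)) = 100·exp(−π·0.7317/√0.4646) = 3.43%.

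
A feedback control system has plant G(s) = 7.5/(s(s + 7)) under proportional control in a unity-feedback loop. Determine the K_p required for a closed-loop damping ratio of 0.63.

K_p = 4.12

Closed-loop characteristic equation: s² + 7s + K_p·7.5 = 0.
So ω_n = √(7.5K_p) and 2ζω_n = 7, giving ζ = 7/(2√(7.5K_p)).
Setting ζ = 0.63: √(7.5K_p) = 7/(2·0.63) = 5.556, so K_p = 30.86/7.5 = 4.12.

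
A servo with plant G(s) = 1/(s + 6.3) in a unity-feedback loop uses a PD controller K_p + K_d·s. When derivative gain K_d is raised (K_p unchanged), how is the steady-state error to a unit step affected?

At s = 0 the derivative term contributes nothing: C(0) = K_p regardless of K_d, so K_pos = K_p·G(0) and e_ss are unchanged.

unchanged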